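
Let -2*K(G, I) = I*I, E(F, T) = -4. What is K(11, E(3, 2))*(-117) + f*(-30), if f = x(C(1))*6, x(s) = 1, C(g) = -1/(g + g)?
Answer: 756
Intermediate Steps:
C(g) = -1/(2*g)
K(G, I) = -I²/2 (K(G, I) = -I*I/2 = -I²/2)
f = 6 (f = 1*6 = 6)
K(11, E(3, 2))*(-117) + f*(-30) = -½*(-4)²*(-117) + 6*(-30) = -½*16*(-117) - 180 = -8*(-117) - 180 = 936 - 180 = 756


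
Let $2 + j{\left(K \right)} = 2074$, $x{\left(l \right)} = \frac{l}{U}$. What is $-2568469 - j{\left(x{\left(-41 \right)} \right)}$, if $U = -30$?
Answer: $-2570541$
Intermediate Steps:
$x{\left(l \right)} = - \frac{l}{30}$ ($x{\left(l \right)} = \frac{l}{-30} = l \left(- \frac{1}{30}\right) = - \frac{l}{30}$)
$j{\left(K \right)} = 2072$ ($j{\left(K \right)} = -2 + 2074 = 2072$)
$-2568469 - j{\left(x{\left(-41 \right)} \right)} = -2568469 - 2072 = -2570541$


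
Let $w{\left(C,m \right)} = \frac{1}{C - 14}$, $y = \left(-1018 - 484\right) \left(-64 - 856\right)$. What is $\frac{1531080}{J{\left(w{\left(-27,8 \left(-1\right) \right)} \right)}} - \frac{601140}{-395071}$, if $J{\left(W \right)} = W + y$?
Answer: $\frac{58858148174340}{22382920941169} \approx 2.6296$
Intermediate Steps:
$y = 1381840$ ($y = \left(-1502\right) \left(-920\right) = 1381840$)
$w{\left(C,m \right)} = \frac{1}{-14 + C}$
$J{\left(W \right)} = 1381840 + W$ ($J{\left(W \right)} = W + 1381840 = 1381840 + W$)
$\frac{1531080}{J{\left(w{\left(-27,8 \left(-1\right) \right)} \right)}} - \frac{601140}{-395071} = \frac{1531080}{1381840 + \frac{1}{-14 - 27}} - \frac{601140}{-395071} = \frac{1531080}{1381840 + \frac{1}{-41}} - - \frac{601140}{395071} = \frac{1531080}{1381840 - \frac{1}{41}} + \frac{601140}{395071} = \frac{1531080}{\frac{56655439}{41}} + \frac{601140}{395071} = 1531080 \cdot \frac{41}{56655439} + \frac{601140}{395071} = \frac{62774280}{56655439} + \frac{601140}{395071} = \frac{58858148174340}{22382920941169}$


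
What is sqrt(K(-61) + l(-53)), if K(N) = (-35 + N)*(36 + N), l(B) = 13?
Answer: sqrt(2413) ≈ 49.122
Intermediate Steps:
sqrt(K(-61) + l(-53)) = sqrt((-1260 - 61 + (-61)**2) + 13) = sqrt((-1260 - 61 + 3721) + 13) = sqrt(2400 + 13) = sqrt(2413)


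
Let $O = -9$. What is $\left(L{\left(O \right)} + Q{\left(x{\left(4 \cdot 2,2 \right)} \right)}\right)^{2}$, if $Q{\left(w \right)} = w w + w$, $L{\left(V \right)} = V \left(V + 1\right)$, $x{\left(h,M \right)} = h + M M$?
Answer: $51984$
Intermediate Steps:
$x{\left(h,M \right)} = h + M^{2}$
$L{\left(V \right)} = V \left(1 + V\right)$
$Q{\left(w \right)} = w + w^{2}$ ($Q{\left(w \right)} = w^{2} + w = w + w^{2}$)
$\left(L{\left(O \right)} + Q{\left(x{\left(4 \cdot 2,2 \right)} \right)}\right)^{2} = \left(- 9 \left(1 - 9\right) + \left(4 \cdot 2 + 2^{2}\right) \left(1 + \left(4 \cdot 2 + 2^{2}\right)\right)\right)^{2} = \left(\left(-9\right) \left(-8\right) + \left(8 + 4\right) \left(1 + \left(8 + 4\right)\right)\right)^{2} = \left(72 + 12 \left(1 + 12\right)\right)^{2} = \left(72 + 12 \cdot 13\right)^{2} = \left(72 + 156\right)^{2} = 228^{2} = 51984$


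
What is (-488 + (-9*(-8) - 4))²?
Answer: 176400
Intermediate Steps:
(-488 + (-9*(-8) - 4))² = (-488 + (72 - 4))² = (-488 + 68)² = (-420)² = 176400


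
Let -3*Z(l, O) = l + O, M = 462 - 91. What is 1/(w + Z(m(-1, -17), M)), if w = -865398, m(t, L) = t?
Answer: -3/2596564 ≈ -1.1554e-6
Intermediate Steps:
M = 371
Z(l, O) = -O/3 - l/3 (Z(l, O) = -(l + O)/3 = -(O + l)/3 = -O/3 - l/3)
1/(w + Z(m(-1, -17), M)) = 1/(-865398 + (-1/3*371 - 1/3*(-1))) = 1/(-865398 + (-371/3 + 1/3)) = 1/(-865398 - 370/3) = 1/(-2596564/3) = -3/2596564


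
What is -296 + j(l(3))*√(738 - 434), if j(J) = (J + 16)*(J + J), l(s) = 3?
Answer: -296 + 456*√19 ≈ 1691.7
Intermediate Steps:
j(J) = 2*J*(16 + J) (j(J) = (16 + J)*(2*J) = 2*J*(16 + J))
-296 + j(l(3))*√(738 - 434) = -296 + (2*3*(16 + 3))*√(738 - 434) = -296 + (2*3*19)*√304 = -296 + 114*(4*√19) = -296 + 456*√19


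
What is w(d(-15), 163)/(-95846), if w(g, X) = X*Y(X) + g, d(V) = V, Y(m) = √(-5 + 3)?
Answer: 15/95846 - 163*I*√2/95846 ≈ 0.0001565 - 0.0024051*I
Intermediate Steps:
Y(m) = I*√2 (Y(m) = √(-2) = I*√2)
w(g, X) = g + I*X*√2 (w(g, X) = X*(I*√2) + g = I*X*√2 + g = g + I*X*√2)
w(d(-15), 163)/(-95846) = (-15 + I*163*√2)/(-95846) = (-15 + 163*I*√2)*(-1/95846) = 15/95846 - 163*I*√2/95846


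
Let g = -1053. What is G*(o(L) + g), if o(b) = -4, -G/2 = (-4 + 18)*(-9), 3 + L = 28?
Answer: -266364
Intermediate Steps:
L = 25 (L = -3 + 28 = 25)
G = 252 (G = -2*(-4 + 18)*(-9) = -28*(-9) = -2*(-126) = 252)
G*(o(L) + g) = 252*(-4 - 1053) = 252*(-1057) = -266364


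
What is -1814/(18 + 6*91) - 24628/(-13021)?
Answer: -4864951/3671922 ≈ -1.3249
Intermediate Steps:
-1814/(18 + 6*91) - 24628/(-13021) = -1814/(18 + 546) - 24628*(-1/13021) = -1814/564 + 24628/13021 = -1814*1/564 + 24628/13021 = -907/282 + 24628/13021 = -4864951/3671922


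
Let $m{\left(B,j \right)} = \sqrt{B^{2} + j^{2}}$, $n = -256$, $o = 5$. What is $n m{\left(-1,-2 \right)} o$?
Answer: $- 1280 \sqrt{5} \approx -2862.2$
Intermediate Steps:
$n m{\left(-1,-2 \right)} o = - 256 \sqrt{\left(-1\right)^{2} + \left(-2\right)^{2}} \cdot 5 = - 256 \sqrt{1 + 4} \cdot 5 = - 256 \sqrt{5} \cdot 5 = - 256 \cdot 5 \sqrt{5} = - 1280 \sqrt{5}$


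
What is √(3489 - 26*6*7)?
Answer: √2397 ≈ 48.959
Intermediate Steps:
√(3489 - 26*6*7) = √(3489 - 156*7) = √(3489 - 1092) = √2397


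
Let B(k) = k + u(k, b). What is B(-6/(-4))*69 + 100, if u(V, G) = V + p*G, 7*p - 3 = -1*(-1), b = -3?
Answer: 1321/7 ≈ 188.71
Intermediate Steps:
p = 4/7 (p = 3/7 + (-1*(-1))/7 = 3/7 + (⅐)*1 = 3/7 + ⅐ = 4/7 ≈ 0.57143)
u(V, G) = V + 4*G/7
B(k) = -12/7 + 2*k (B(k) = k + (k + (4/7)*(-3)) = k + (k - 12/7) = k + (-12/7 + k) = -12/7 + 2*k)
B(-6/(-4))*69 + 100 = (-12/7 + 2*(-6/(-4)))*69 + 100 = (-12/7 + 2*(-6*(-¼)))*69 + 100 = (-12/7 + 2*(3/2))*69 + 100 = (-12/7 + 3)*69 + 100 = (9/7)*69 + 100 = 621/7 + 100 = 1321/7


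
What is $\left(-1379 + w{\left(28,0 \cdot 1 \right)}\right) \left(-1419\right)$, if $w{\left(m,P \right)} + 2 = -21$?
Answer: $1989438$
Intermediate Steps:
$w{\left(m,P \right)} = -23$ ($w{\left(m,P \right)} = -2 - 21 = -23$)
$\left(-1379 + w{\left(28,0 \cdot 1 \right)}\right) \left(-1419\right) = \left(-1379 - 23\right) \left(-1419\right) = \left(-1402\right) \left(-1419\right) = 1989438$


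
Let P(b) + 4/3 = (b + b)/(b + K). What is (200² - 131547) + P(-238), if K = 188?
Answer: -6865411/75 ≈ -91539.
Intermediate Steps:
P(b) = -4/3 + 2*b/(188 + b) (P(b) = -4/3 + (b + b)/(b + 188) = -4/3 + (2*b)/(188 + b) = -4/3 + 2*b/(188 + b))
(200² - 131547) + P(-238) = (200² - 131547) + 2*(-376 - 238)/(3*(188 - 238)) = (40000 - 131547) + (⅔)*(-614)/(-50) = -91547 + (⅔)*(-1/50)*(-614) = -91547 + 614/75 = -6865411/75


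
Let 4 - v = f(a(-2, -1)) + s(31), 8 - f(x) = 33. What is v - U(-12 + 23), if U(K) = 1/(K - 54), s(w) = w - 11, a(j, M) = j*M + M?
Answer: 388/43 ≈ 9.0233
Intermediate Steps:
a(j, M) = M + M*j (a(j, M) = M*j + M = M + M*j)
f(x) = -25 (f(x) = 8 - 1*33 = 8 - 33 = -25)
s(w) = -11 + w
U(K) = 1/(-54 + K)
v = 9 (v = 4 - (-25 + (-11 + 31)) = 4 - (-25 + 20) = 4 - 1*(-5) = 4 + 5 = 9)
v - U(-12 + 23) = 9 - 1/(-54 + (-12 + 23)) = 9 - 1/(-54 + 11) = 9 - 1/(-43) = 9 - 1*(-1/43) = 9 + 1/43 = 388/43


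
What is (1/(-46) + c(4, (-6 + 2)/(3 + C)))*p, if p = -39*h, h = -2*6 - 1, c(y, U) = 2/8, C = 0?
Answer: 10647/92 ≈ 115.73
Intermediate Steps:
c(y, U) = 1/4 (c(y, U) = 2*(1/8) = 1/4)
h = -13 (h = -12 - 1 = -13)
p = 507 (p = -39*(-13) = 507)
(1/(-46) + c(4, (-6 + 2)/(3 + C)))*p = (1/(-46) + 1/4)*507 = (-1/46 + 1/4)*507 = (21/92)*507 = 10647/92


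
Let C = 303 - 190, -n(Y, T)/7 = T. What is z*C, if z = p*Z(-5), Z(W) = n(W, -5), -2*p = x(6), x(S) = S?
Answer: -11865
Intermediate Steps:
p = -3 (p = -½*6 = -3)
n(Y, T) = -7*T
Z(W) = 35 (Z(W) = -7*(-5) = 35)
C = 113
z = -105 (z = -3*35 = -105)
z*C = -105*113 = -11865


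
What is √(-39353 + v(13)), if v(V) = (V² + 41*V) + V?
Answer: I*√38638 ≈ 196.57*I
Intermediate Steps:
v(V) = V² + 42*V
√(-39353 + v(13)) = √(-39353 + 13*(42 + 13)) = √(-39353 + 13*55) = √(-39353 + 715) = √(-38638) = I*√38638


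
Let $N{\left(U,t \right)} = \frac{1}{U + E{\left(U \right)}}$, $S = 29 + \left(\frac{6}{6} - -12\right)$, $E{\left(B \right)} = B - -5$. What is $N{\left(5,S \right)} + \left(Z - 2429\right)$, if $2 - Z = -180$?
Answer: $- \frac{33704}{15} \approx -2246.9$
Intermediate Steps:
$Z = 182$ ($Z = 2 - -180 = 2 + 180 = 182$)
$E{\left(B \right)} = 5 + B$ ($E{\left(B \right)} = B + 5 = 5 + B$)
$S = 42$ ($S = 29 + \left(6 \cdot \frac{1}{6} + 12\right) = 29 + \left(1 + 12\right) = 29 + 13 = 42$)
$N{\left(U,t \right)} = \frac{1}{5 + 2 U}$ ($N{\left(U,t \right)} = \frac{1}{U + \left(5 + U\right)} = \frac{1}{5 + 2 U}$)
$N{\left(5,S \right)} + \left(Z - 2429\right) = \frac{1}{5 + 2 \cdot 5} + \left(182 - 2429\right) = \frac{1}{5 + 10} - 2247 = \frac{1}{15} - 2247 = - \frac{33704}{15}$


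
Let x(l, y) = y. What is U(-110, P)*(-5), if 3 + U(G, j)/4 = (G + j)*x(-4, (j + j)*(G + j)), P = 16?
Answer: -5654980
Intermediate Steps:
U(G, j) = -12 + 8*j*(G + j)² (U(G, j) = -12 + 4*((G + j)*((j + j)*(G + j))) = -12 + 4*((G + j)*((2*j)*(G + j))) = -12 + 4*((G + j)*(2*j*(G + j))) = -12 + 4*(2*j*(G + j)²) = -12 + 8*j*(G + j)²)
U(-110, P)*(-5) = (-12 + 8*16²*(-110 + 16) + 8*(-110)*16*(-110 + 16))*(-5) = (-12 + 8*256*(-94) + 8*(-110)*16*(-94))*(-5) = (-12 - 192512 + 1323520)*(-5) = 1130996*(-5) = -5654980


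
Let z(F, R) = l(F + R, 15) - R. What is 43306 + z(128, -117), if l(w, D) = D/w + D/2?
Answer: 955501/22 ≈ 43432.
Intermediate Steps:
l(w, D) = D/2 + D/w (l(w, D) = D/w + D*(½) = D/w + D/2 = D/2 + D/w)
z(F, R) = 15/2 - R + 15/(F + R) (z(F, R) = ((½)*15 + 15/(F + R)) - R = (15/2 + 15/(F + R)) - R = 15/2 - R + 15/(F + R))
43306 + z(128, -117) = 43306 + (15 + (15 - 2*(-117))*(128 - 117)/2)/(128 - 117) = 43306 + (15 + (½)*(15 + 234)*11)/11 = 43306 + (15 + (½)*249*11)/11 = 43306 + (15 + 2739/2)/11 = 43306 + (1/11)*(2769/2) = 43306 + 2769/22 = 955501/22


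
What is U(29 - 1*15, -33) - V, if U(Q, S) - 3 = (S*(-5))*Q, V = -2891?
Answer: 5204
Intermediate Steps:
U(Q, S) = 3 - 5*Q*S (U(Q, S) = 3 + (S*(-5))*Q = 3 + (-5*S)*Q = 3 - 5*Q*S)
U(29 - 1*15, -33) - V = (3 - 5*(29 - 1*15)*(-33)) - 1*(-2891) = (3 - 5*(29 - 15)*(-33)) + 2891 = (3 - 5*14*(-33)) + 2891 = (3 + 2310) + 2891 = 2313 + 2891 = 5204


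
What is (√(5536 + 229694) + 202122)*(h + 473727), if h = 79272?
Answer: 111773263878 + 552999*√235230 ≈ 1.1204e+11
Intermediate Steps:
(√(5536 + 229694) + 202122)*(h + 473727) = (√(5536 + 229694) + 202122)*(79272 + 473727) = (√235230 + 202122)*552999 = (202122 + √235230)*552999 = 111773263878 + 552999*√235230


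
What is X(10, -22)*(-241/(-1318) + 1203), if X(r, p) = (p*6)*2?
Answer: -209324940/659 ≈ -3.1764e+5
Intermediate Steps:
X(r, p) = 12*p (X(r, p) = (6*p)*2 = 12*p)
X(10, -22)*(-241/(-1318) + 1203) = (12*(-22))*(-241/(-1318) + 1203) = -264*(-241*(-1/1318) + 1203) = -264*(241/1318 + 1203) = -264*1585795/1318 = -209324940/659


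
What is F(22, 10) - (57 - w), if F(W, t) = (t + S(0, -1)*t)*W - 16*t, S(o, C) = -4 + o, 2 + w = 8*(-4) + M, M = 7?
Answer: -904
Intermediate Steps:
w = -27 (w = -2 + (8*(-4) + 7) = -2 + (-32 + 7) = -2 - 25 = -27)
F(W, t) = -16*t - 3*W*t (F(W, t) = (t + (-4 + 0)*t)*W - 16*t = (t - 4*t)*W - 16*t = (-3*t)*W - 16*t = -3*W*t - 16*t = -16*t - 3*W*t)
F(22, 10) - (57 - w) = 10*(-16 - 3*22) - (57 - 1*(-27)) = 10*(-16 - 66) - (57 + 27) = 10*(-82) - 1*84 = -820 - 84 = -904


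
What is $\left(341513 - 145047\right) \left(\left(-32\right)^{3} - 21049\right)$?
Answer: $-10573210722$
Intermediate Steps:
$\left(341513 - 145047\right) \left(\left(-32\right)^{3} - 21049\right) = 196466 \left(-32768 - 21049\right) = 196466 \left(-53817\right) = -10573210722$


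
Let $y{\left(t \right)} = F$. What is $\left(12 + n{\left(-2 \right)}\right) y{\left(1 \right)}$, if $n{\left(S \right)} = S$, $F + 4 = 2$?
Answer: $-20$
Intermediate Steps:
$F = -2$ ($F = -4 + 2 = -2$)
$y{\left(t \right)} = -2$
$\left(12 + n{\left(-2 \right)}\right) y{\left(1 \right)} = \left(12 - 2\right) \left(-2\right) = 10 \left(-2\right) = -20$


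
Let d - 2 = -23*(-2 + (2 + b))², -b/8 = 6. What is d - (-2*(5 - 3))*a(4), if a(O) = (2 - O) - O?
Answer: -53014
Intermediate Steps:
b = -48 (b = -8*6 = -48)
a(O) = 2 - 2*O
d = -52990 (d = 2 - 23*(-2 + (2 - 48))² = 2 - 23*(-2 - 46)² = 2 - 23*(-48)² = 2 - 23*2304 = 2 - 52992 = -52990)
d - (-2*(5 - 3))*a(4) = -52990 - (-2*(5 - 3))*(2 - 2*4) = -52990 - (-2*2)*(2 - 8) = -52990 - (-4)*(-6) = -52990 - 1*24 = -52990 - 24 = -53014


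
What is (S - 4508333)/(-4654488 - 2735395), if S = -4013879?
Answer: 8522212/7389883 ≈ 1.1532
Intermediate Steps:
(S - 4508333)/(-4654488 - 2735395) = (-4013879 - 4508333)/(-4654488 - 2735395) = -8522212/(-7389883) = -8522212*(-1/7389883) = 8522212/7389883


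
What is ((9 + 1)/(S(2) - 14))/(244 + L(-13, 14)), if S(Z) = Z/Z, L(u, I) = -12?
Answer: -5/1508 ≈ -0.0033156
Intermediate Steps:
S(Z) = 1
((9 + 1)/(S(2) - 14))/(244 + L(-13, 14)) = ((9 + 1)/(1 - 14))/(244 - 12) = (10/(-13))/232 = -1/13*10*(1/232) = -10/13*1/232 = -5/1508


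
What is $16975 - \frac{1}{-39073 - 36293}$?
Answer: $\frac{1279337851}{75366} \approx 16975.0$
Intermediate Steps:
$16975 - \frac{1}{-39073 - 36293} = 16975 - \frac{1}{-75366} = 16975 - - \frac{1}{75366} = 16975 + \frac{1}{75366} = \frac{1279337851}{75366}$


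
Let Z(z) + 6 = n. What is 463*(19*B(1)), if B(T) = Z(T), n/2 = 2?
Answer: -17594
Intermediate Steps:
n = 4 (n = 2*2 = 4)
Z(z) = -2 (Z(z) = -6 + 4 = -2)
B(T) = -2
463*(19*B(1)) = 463*(19*(-2)) = 463*(-38) = -17594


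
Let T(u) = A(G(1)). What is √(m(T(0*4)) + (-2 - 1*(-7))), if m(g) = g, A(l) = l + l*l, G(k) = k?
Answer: √7 ≈ 2.6458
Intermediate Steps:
A(l) = l + l²
T(u) = 2 (T(u) = 1*(1 + 1) = 1*2 = 2)
√(m(T(0*4)) + (-2 - 1*(-7))) = √(2 + (-2 - 1*(-7))) = √(2 + (-2 + 7)) = √(2 + 5) = √7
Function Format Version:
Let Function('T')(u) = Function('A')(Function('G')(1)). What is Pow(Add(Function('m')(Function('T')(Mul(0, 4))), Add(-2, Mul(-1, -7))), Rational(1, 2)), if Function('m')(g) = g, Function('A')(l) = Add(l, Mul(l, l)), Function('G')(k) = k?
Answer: Pow(7, Rational(1, 2)) ≈ 2.6458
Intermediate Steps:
Function('A')(l) = Add(l, Pow(l, 2))
Function('T')(u) = 2 (Function('T')(u) = Mul(1, Add(1, 1)) = Mul(1, 2) = 2)
Pow(Add(Function('m')(Function('T')(Mul(0, 4))), Add(-2, Mul(-1, -7))), Rational(1, 2)) = Pow(Add(2, Add(-2, Mul(-1, -7))), Rational(1, 2)) = Pow(Add(2, Add(-2, 7)), Rational(1, 2)) = Pow(Add(2, 5), Rational(1, 2)) = Pow(7, Rational(1, 2))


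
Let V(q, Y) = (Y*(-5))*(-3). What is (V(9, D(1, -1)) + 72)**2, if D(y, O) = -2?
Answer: 1764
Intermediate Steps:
V(q, Y) = 15*Y (V(q, Y) = -5*Y*(-3) = 15*Y)
(V(9, D(1, -1)) + 72)**2 = (15*(-2) + 72)**2 = (-30 + 72)**2 = 42**2 = 1764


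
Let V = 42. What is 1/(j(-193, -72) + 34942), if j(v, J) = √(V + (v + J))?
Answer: 34942/1220943587 - I*√223/1220943587 ≈ 2.8619e-5 - 1.2231e-8*I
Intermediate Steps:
j(v, J) = √(42 + J + v) (j(v, J) = √(42 + (v + J)) = √(42 + (J + v)) = √(42 + J + v))
1/(j(-193, -72) + 34942) = 1/(√(42 - 72 - 193) + 34942) = 1/(√(-223) + 34942) = 1/(I*√223 + 34942) = 1/(34942 + I*√223)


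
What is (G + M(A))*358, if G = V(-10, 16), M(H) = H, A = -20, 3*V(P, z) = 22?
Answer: -13604/3 ≈ -4534.7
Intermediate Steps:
V(P, z) = 22/3 (V(P, z) = (1/3)*22 = 22/3)
G = 22/3 ≈ 7.3333
(G + M(A))*358 = (22/3 - 20)*358 = -38/3*358 = -13604/3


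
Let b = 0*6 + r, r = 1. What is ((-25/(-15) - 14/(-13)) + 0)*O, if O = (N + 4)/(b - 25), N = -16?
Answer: 107/78 ≈ 1.3718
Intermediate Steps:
b = 1 (b = 0*6 + 1 = 0 + 1 = 1)
O = 1/2 (O = (-16 + 4)/(1 - 25) = -12/(-24) = -12*(-1/24) = 1/2 ≈ 0.50000)
((-25/(-15) - 14/(-13)) + 0)*O = ((-25/(-15) - 14/(-13)) + 0)*(1/2) = ((-25*(-1/15) - 14*(-1/13)) + 0)*(1/2) = ((5/3 + 14/13) + 0)*(1/2) = (107/39 + 0)*(1/2) = (107/39)*(1/2) = 107/78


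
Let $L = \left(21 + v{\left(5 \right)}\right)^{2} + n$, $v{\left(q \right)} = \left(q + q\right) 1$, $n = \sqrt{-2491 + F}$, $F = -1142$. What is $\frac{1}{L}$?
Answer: $\frac{961}{927154} - \frac{i \sqrt{3633}}{927154} \approx 0.0010365 - 6.501 \cdot 10^{-5} i$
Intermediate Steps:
$n = i \sqrt{3633}$ ($n = \sqrt{-2491 - 1142} = \sqrt{-3633} = i \sqrt{3633} \approx 60.274 i$)
$v{\left(q \right)} = 2 q$ ($v{\left(q \right)} = 2 q 1 = 2 q$)
$L = 961 + i \sqrt{3633}$ ($L = \left(21 + 2 \cdot 5\right)^{2} + i \sqrt{3633} = \left(21 + 10\right)^{2} + i \sqrt{3633} = 31^{2} + i \sqrt{3633} = 961 + i \sqrt{3633} \approx 961.0 + 60.274 i$)
$\frac{1}{L} = \frac{1}{961 + i \sqrt{3633}}$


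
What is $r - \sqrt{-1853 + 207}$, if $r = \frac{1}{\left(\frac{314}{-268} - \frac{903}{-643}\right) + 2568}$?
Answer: $\frac{86162}{221284067} - i \sqrt{1646} \approx 0.00038937 - 40.571 i$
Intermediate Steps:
$r = \frac{86162}{221284067}$ ($r = \frac{1}{\left(314 \left(- \frac{1}{268}\right) - - \frac{903}{643}\right) + 2568} = \frac{1}{\left(- \frac{157}{134} + \frac{903}{643}\right) + 2568} = \frac{1}{\frac{20051}{86162} + 2568} = \frac{1}{\frac{221284067}{86162}} = \frac{86162}{221284067} \approx 0.00038937$)
$r - \sqrt{-1853 + 207} = \frac{86162}{221284067} - \sqrt{-1853 + 207} = \frac{86162}{221284067} - \sqrt{-1646} = \frac{86162}{221284067} - i \sqrt{1646}$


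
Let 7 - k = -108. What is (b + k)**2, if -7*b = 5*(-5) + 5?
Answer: 680625/49 ≈ 13890.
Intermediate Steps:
k = 115 (k = 7 - 1*(-108) = 7 + 108 = 115)
b = 20/7 (b = -(5*(-5) + 5)/7 = -(-25 + 5)/7 = -1/7*(-20) = 20/7 ≈ 2.8571)
(b + k)**2 = (20/7 + 115)**2 = (825/7)**2 = 680625/49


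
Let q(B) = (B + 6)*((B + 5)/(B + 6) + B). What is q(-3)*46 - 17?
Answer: -339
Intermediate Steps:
q(B) = (6 + B)*(B + (5 + B)/(6 + B)) (q(B) = (6 + B)*((5 + B)/(6 + B) + B) = (6 + B)*(B + (5 + B)/(6 + B)))
q(-3)*46 - 17 = (5 + (-3)**2 + 7*(-3))*46 - 17 = (5 + 9 - 21)*46 - 17 = -7*46 - 17 = -322 - 17 = -339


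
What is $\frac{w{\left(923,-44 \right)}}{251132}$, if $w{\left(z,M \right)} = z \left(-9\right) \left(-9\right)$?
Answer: $\frac{74763}{251132} \approx 0.2977$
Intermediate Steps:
$w{\left(z,M \right)} = 81 z$ ($w{\left(z,M \right)} = - 9 z \left(-9\right) = 81 z$)
$\frac{w{\left(923,-44 \right)}}{251132} = \frac{81 \cdot 923}{251132} = 74763 \cdot \frac{1}{251132} = \frac{74763}{251132}$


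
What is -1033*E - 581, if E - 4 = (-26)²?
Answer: -703021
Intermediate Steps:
E = 680 (E = 4 + (-26)² = 4 + 676 = 680)
-1033*E - 581 = -1033*680 - 581 = -702440 - 581 = -703021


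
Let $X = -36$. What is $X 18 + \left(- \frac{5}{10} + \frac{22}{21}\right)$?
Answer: $- \frac{27193}{42} \approx -647.45$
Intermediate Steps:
$X 18 + \left(- \frac{5}{10} + \frac{22}{21}\right) = \left(-36\right) 18 + \left(- \frac{5}{10} + \frac{22}{21}\right) = -648 + \left(\left(-5\right) \frac{1}{10} + 22 \cdot \frac{1}{21}\right) = -648 + \left(- \frac{1}{2} + \frac{22}{21}\right) = -648 + \frac{23}{42} = - \frac{27193}{42}$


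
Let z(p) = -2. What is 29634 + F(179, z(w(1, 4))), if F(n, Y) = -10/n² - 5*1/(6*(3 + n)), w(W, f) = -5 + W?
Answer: 1036857098323/34988772 ≈ 29634.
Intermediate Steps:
F(n, Y) = -10/n² - 5/(18 + 6*n)
29634 + F(179, z(w(1, 4))) = 29634 + (⅚)*(-36 - 1*179² - 12*179)/(179²*(3 + 179)) = 29634 + (⅚)*(1/32041)*(-36 - 1*32041 - 2148)/182 = 29634 + (⅚)*(1/32041)*(1/182)*(-36 - 32041 - 2148) = 29634 + (⅚)*(1/32041)*(1/182)*(-34225) = 29634 - 171125/34988772 = 1036857098323/34988772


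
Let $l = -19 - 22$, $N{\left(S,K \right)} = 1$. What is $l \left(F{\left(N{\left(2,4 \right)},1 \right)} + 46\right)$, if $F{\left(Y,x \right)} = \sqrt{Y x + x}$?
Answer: $-1886 - 41 \sqrt{2} \approx -1944.0$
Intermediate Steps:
$l = -41$
$F{\left(Y,x \right)} = \sqrt{x + Y x}$
$l \left(F{\left(N{\left(2,4 \right)},1 \right)} + 46\right) = - 41 \left(\sqrt{1 \left(1 + 1\right)} + 46\right) = - 41 \left(\sqrt{1 \cdot 2} + 46\right) = - 41 \left(\sqrt{2} + 46\right) = - 41 \left(46 + \sqrt{2}\right) = -1886 - 41 \sqrt{2}$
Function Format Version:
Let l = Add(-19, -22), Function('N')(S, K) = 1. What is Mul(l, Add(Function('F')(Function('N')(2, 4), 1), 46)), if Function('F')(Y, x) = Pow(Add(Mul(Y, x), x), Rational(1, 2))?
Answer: Add(-1886, Mul(-41, Pow(2, Rational(1, 2)))) ≈ -1944.0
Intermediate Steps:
l = -41
Function('F')(Y, x) = Pow(Add(x, Mul(Y, x)), Rational(1, 2))
Mul(l, Add(Function('F')(Function('N')(2, 4), 1), 46)) = Mul(-41, Add(Pow(Mul(1, Add(1, 1)), Rational(1, 2)), 46)) = Mul(-41, Add(Pow(Mul(1, 2), Rational(1, 2)), 46)) = Mul(-41, Add(Pow(2, Rational(1, 2)), 46)) = Mul(-41, Add(46, Pow(2, Rational(1, 2)))) = Add(-1886, Mul(-41, Pow(2, Rational(1, 2))))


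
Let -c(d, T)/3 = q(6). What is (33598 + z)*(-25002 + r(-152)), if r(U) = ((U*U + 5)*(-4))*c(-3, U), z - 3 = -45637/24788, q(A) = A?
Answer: 682461321936273/12394 ≈ 5.5064e+10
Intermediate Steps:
c(d, T) = -18 (c(d, T) = -3*6 = -18)
z = 28727/24788 (z = 3 - 45637/24788 = 28727/24788 ≈ 1.1589)
r(U) = 360 + 72*U² (r(U) = ((U*U + 5)*(-4))*(-18) = ((U² + 5)*(-4))*(-18) = ((5 + U²)*(-4))*(-18) = (-20 - 4*U²)*(-18) = 360 + 72*U²)
(33598 + z)*(-25002 + r(-152)) = (33598 + 28727/24788)*(-25002 + (360 + 72*(-152)²)) = 832855951*(-25002 + (360 + 72*23104))/24788 = 832855951*(-25002 + (360 + 1663488))/24788 = 832855951*(-25002 + 1663848)/24788 = (832855951/24788)*1638846 = 682461321936273/12394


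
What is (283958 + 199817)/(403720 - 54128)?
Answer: 483775/349592 ≈ 1.3838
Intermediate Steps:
(283958 + 199817)/(403720 - 54128) = 483775/349592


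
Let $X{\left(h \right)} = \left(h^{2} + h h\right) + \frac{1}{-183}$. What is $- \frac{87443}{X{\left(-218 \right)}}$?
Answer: $- \frac{16002069}{17393783} \approx -0.91999$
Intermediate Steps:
$X{\left(h \right)} = - \frac{1}{183} + 2 h^{2}$ ($X{\left(h \right)} = \left(h^{2} + h^{2}\right) - \frac{1}{183} = 2 h^{2} - \frac{1}{183} = - \frac{1}{183} + 2 h^{2}$)
$- \frac{87443}{X{\left(-218 \right)}} = - \frac{87443}{- \frac{1}{183} + 2 \left(-218\right)^{2}} = - \frac{87443}{- \frac{1}{183} + 2 \cdot 47524} = - \frac{87443}{- \frac{1}{183} + 95048} = - \frac{87443}{\frac{17393783}{183}} = \left(-87443\right) \frac{183}{17393783} = - \frac{16002069}{17393783}$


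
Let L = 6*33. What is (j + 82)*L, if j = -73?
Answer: 1782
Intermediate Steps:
L = 198
(j + 82)*L = (-73 + 82)*198 = 9*198 = 1782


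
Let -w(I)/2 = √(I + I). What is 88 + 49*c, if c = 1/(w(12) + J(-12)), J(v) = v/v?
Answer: 8311/95 - 196*√6/95 ≈ 82.431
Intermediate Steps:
J(v) = 1
w(I) = -2*√2*√I (w(I) = -2*√(I + I) = -2*√2*√I)
c = 1/(1 - 4*√6) (c = 1/(-2*√2*√12 + 1) = 1/(-2*√2*2*√3 + 1) = 1/(-4*√6 + 1) = 1/(1 - 4*√6) ≈ -0.11366)
88 + 49*c = 88 + 49*(-1/95 - 4*√6/95) = 88 + (-49/95 - 196*√6/95) = 8311/95 - 196*√6/95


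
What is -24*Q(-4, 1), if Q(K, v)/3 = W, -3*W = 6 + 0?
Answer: 144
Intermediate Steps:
W = -2 (W = -(6 + 0)/3 = -⅓*6 = -2)
Q(K, v) = -6 (Q(K, v) = 3*(-2) = -6)
-24*Q(-4, 1) = -24*(-6) = 144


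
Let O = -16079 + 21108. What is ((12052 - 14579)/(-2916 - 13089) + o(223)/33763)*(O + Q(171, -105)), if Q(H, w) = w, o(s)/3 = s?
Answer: 472834220104/540376815 ≈ 875.01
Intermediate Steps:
o(s) = 3*s
O = 5029
((12052 - 14579)/(-2916 - 13089) + o(223)/33763)*(O + Q(171, -105)) = ((12052 - 14579)/(-2916 - 13089) + (3*223)/33763)*(5029 - 105) = (-2527/(-16005) + 669*(1/33763))*4924 = (-2527*(-1/16005) + 669/33763)*4924 = (2527/16005 + 669/33763)*4924 = (96026446/540376815)*4924 = 472834220104/540376815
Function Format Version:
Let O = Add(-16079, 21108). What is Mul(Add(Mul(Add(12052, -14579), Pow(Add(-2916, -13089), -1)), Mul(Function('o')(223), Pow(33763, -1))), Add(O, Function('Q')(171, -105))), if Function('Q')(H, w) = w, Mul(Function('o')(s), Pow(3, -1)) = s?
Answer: Rational(472834220104, 540376815) ≈ 875.01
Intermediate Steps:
Function('o')(s) = Mul(3, s)
O = 5029
Mul(Add(Mul(Add(12052, -14579), Pow(Add(-2916, -13089), -1)), Mul(Function('o')(223), Pow(33763, -1))), Add(O, Function('Q')(171, -105))) = Mul(Add(Mul(Add(12052, -14579), Pow(Add(-2916, -13089), -1)), Mul(Mul(3, 223), Pow(33763, -1))), Add(5029, -105)) = Mul(Add(Mul(-2527, Pow(-16005, -1)), Mul(669, Rational(1, 33763))), 4924) = Mul(Add(Mul(-2527, Rational(-1, 16005)), Rational(669, 33763)), 4924) = Mul(Add(Rational(2527, 16005), Rational(669, 33763)), 4924) = Mul(Rational(96026446, 540376815), 4924) = Rational(472834220104, 540376815)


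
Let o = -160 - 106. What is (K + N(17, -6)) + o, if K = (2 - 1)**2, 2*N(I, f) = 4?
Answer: -263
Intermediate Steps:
N(I, f) = 2 (N(I, f) = (1/2)*4 = 2)
o = -266
K = 1 (K = 1**2 = 1)
(K + N(17, -6)) + o = (1 + 2) - 266 = 3 - 266 = -263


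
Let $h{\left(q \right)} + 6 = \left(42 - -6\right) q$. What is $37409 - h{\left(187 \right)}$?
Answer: $28439$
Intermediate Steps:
$h{\left(q \right)} = -6 + 48 q$ ($h{\left(q \right)} = -6 + \left(42 - -6\right) q = -6 + \left(42 + 6\right) q = -6 + 48 q$)
$37409 - h{\left(187 \right)} = 37409 - \left(-6 + 48 \cdot 187\right) = 37409 - \left(-6 + 8976\right) = 37409 - 8970 = 28439$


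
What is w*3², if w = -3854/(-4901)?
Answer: 34686/4901 ≈ 7.0773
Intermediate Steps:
w = 3854/4901 (w = -3854*(-1/4901) = 3854/4901 ≈ 0.78637)
w*3² = (3854/4901)*3² = (3854/4901)*9 = 34686/4901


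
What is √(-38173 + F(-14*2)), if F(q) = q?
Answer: I*√38201 ≈ 195.45*I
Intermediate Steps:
√(-38173 + F(-14*2)) = √(-38173 - 14*2) = √(-38173 - 28) = √(-38201) = I*√38201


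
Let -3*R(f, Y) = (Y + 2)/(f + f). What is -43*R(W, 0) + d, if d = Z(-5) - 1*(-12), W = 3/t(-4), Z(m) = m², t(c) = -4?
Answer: 161/9 ≈ 17.889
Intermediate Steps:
W = -¾ (W = 3/(-4) = 3*(-¼) = -¾ ≈ -0.75000)
R(f, Y) = -(2 + Y)/(6*f) (R(f, Y) = -(Y + 2)/(3*(f + f)) = -(2 + Y)/(3*(2*f)) = -(2 + Y)*1/(2*f)/3 = -(2 + Y)/(6*f))
d = 37 (d = (-5)² - 1*(-12) = 25 + 12 = 37)
-43*R(W, 0) + d = -43*(-2 - 1*0)/(6*(-¾)) + 37 = -43*(-4)*(-2 + 0)/(6*3) + 37 = -43*(-4)*(-2)/(6*3) + 37 = -43*4/9 + 37 = -172/9 + 37 = 161/9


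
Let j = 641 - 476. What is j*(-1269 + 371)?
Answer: -148170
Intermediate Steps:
j = 165
j*(-1269 + 371) = 165*(-1269 + 371) = 165*(-898) = -148170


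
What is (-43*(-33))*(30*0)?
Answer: 0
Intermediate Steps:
(-43*(-33))*(30*0) = 1419*0 = 0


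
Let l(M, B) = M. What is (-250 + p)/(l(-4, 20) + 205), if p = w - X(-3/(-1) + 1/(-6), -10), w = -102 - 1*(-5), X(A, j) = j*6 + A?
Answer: -1739/1206 ≈ -1.4420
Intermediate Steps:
X(A, j) = A + 6*j (X(A, j) = 6*j + A = A + 6*j)
w = -97 (w = -102 + 5 = -97)
p = -239/6 (p = -97 - ((-3/(-1) + 1/(-6)) + 6*(-10)) = -97 - ((-3*(-1) + 1*(-⅙)) - 60) = -97 - ((3 - ⅙) - 60) = -97 - (17/6 - 60) = -97 - 1*(-343/6) = -97 + 343/6 = -239/6 ≈ -39.833)
(-250 + p)/(l(-4, 20) + 205) = (-250 - 239/6)/(-4 + 205) = -1739/6/201 = -1739/6*1/201 = -1739/1206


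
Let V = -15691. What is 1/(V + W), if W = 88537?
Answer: 1/72846 ≈ 1.3728e-5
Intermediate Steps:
1/(V + W) = 1/(-15691 + 88537) = 1/72846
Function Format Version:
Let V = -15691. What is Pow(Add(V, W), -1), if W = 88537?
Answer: Rational(1, 72846) ≈ 1.3728e-5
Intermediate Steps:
Pow(Add(V, W), -1) = Pow(Add(-15691, 88537), -1) = Pow(72846, -1) = Rational(1, 72846)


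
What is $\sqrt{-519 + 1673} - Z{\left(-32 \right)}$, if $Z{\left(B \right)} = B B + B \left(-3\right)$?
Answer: $-1120 + \sqrt{1154} \approx -1086.0$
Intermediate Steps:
$Z{\left(B \right)} = B^{2} - 3 B$
$\sqrt{-519 + 1673} - Z{\left(-32 \right)} = \sqrt{-519 + 1673} - - 32 \left(-3 - 32\right) = \sqrt{1154} - \left(-32\right) \left(-35\right) = \sqrt{1154} - 1120 = -1120 + \sqrt{1154}$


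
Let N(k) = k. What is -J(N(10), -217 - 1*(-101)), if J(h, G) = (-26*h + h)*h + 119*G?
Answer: 16304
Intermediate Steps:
J(h, G) = -25*h**2 + 119*G (J(h, G) = (-25*h)*h + 119*G = -25*h**2 + 119*G)
-J(N(10), -217 - 1*(-101)) = -(-25*10**2 + 119*(-217 - 1*(-101))) = -(-25*100 + 119*(-217 + 101)) = -(-2500 + 119*(-116)) = -(-2500 - 13804) = -1*(-16304) = 16304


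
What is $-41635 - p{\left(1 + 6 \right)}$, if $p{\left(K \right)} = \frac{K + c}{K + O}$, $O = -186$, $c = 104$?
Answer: $- \frac{7452554}{179} \approx -41634.0$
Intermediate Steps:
$p{\left(K \right)} = \frac{104 + K}{-186 + K}$ ($p{\left(K \right)} = \frac{K + 104}{K - 186} = \frac{104 + K}{-186 + K}$)
$-41635 - p{\left(1 + 6 \right)} = -41635 - \frac{104 + \left(1 + 6\right)}{-186 + \left(1 + 6\right)} = -41635 - \frac{104 + 7}{-186 + 7} = -41635 - \frac{1}{-179} \cdot 111 = -41635 - \left(- \frac{1}{179}\right) 111 = -41635 - - \frac{111}{179} = -41635 + \frac{111}{179} = - \frac{7452554}{179}$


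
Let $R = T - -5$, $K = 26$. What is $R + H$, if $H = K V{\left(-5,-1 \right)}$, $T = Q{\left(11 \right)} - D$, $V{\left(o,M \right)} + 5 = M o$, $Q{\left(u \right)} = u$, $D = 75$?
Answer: $-59$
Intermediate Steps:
$V{\left(o,M \right)} = -5 + M o$
$T = -64$ ($T = 11 - 75 = -64$)
$R = -59$ ($R = -64 - -5 = -64 + 5 = -59$)
$H = 0$ ($H = 26 \left(-5 - -5\right) = 26 \left(-5 + 5\right) = 26 \cdot 0 = 0$)
$R + H = -59 + 0 = -59$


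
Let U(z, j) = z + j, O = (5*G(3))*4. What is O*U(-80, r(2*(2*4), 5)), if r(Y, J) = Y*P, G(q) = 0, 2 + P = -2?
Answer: 0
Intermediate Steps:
P = -4 (P = -2 - 2 = -4)
O = 0 (O = (5*0)*4 = 0*4 = 0)
r(Y, J) = -4*Y (r(Y, J) = Y*(-4) = -4*Y)
U(z, j) = j + z
O*U(-80, r(2*(2*4), 5)) = 0*(-8*2*4 - 80) = 0*(-8*8 - 80) = 0*(-4*16 - 80) = 0*(-64 - 80) = 0*(-144) = 0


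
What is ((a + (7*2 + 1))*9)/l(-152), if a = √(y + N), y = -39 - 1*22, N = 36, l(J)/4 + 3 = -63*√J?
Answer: -45/268132 - 315*√38/134066 - 15*I/268132 + 945*I*√38/134066 ≈ -0.014652 + 0.043396*I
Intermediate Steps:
l(J) = -12 - 252*√J (l(J) = -12 + 4*(-63*√J) = -12 - 252*√J)
y = -61 (y = -39 - 22 = -61)
a = 5*I (a = √(-61 + 36) = √(-25) = 5*I ≈ 5.0*I)
((a + (7*2 + 1))*9)/l(-152) = ((5*I + (7*2 + 1))*9)/(-12 - 504*I*√38) = ((5*I + (14 + 1))*9)/(-12 - 504*I*√38) = ((5*I + 15)*9)/(-12 - 504*I*√38) = ((15 + 5*I)*9)/(-12 - 504*I*√38) = (135 + 45*I)/(-12 - 504*I*√38)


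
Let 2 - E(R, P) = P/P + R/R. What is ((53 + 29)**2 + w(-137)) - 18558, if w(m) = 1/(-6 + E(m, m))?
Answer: -71005/6 ≈ -11834.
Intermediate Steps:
E(R, P) = 0 (E(R, P) = 2 - (P/P + R/R) = 2 - (1 + 1) = 2 - 1*2 = 2 - 2 = 0)
w(m) = -1/6 (w(m) = 1/(-6 + 0) = 1/(-6) = -1/6)
((53 + 29)**2 + w(-137)) - 18558 = ((53 + 29)**2 - 1/6) - 18558 = (82**2 - 1/6) - 18558 = (6724 - 1/6) - 18558 = 40343/6 - 18558 = -71005/6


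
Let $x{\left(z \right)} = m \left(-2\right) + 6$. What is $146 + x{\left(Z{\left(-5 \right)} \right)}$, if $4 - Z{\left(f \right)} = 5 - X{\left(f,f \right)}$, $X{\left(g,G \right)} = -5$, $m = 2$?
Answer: $148$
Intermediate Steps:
$Z{\left(f \right)} = -6$ ($Z{\left(f \right)} = 4 - \left(5 - -5\right) = 4 - \left(5 + 5\right) = 4 - 10 = -6$)
$x{\left(z \right)} = 2$ ($x{\left(z \right)} = 2 \left(-2\right) + 6 = -4 + 6 = 2$)
$146 + x{\left(Z{\left(-5 \right)} \right)} = 146 + 2 = 148$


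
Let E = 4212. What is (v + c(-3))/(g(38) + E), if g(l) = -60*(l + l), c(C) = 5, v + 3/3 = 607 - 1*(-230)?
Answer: -29/12 ≈ -2.4167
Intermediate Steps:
v = 836 (v = -1 + (607 - 1*(-230)) = -1 + (607 + 230) = -1 + 837 = 836)
g(l) = -120*l
(v + c(-3))/(g(38) + E) = (836 + 5)/(-120*38 + 4212) = 841/(-4560 + 4212) = 841/(-348) = 841*(-1/348) = -29/12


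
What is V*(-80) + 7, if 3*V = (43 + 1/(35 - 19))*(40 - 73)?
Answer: 37902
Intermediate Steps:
V = -7579/16 (V = ((43 + 1/(35 - 19))*(40 - 73))/3 = ((43 + 1/16)*(-33))/3 = ((689/16)*(-33))/3 = (⅓)*(-22737/16) = -7579/16 ≈ -473.69)
V*(-80) + 7 = -7579/16*(-80) + 7 = 37895 + 7 = 37902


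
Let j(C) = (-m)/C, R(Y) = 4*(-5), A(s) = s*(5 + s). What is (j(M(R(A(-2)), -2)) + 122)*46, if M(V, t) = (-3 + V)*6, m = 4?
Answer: 16840/3 ≈ 5613.3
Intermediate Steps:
R(Y) = -20
M(V, t) = -18 + 6*V
j(C) = -4/C (j(C) = (-1*4)/C = -4/C)
(j(M(R(A(-2)), -2)) + 122)*46 = (-4/(-18 + 6*(-20)) + 122)*46 = (-4/(-18 - 120) + 122)*46 = (-4/(-138) + 122)*46 = (-4*(-1/138) + 122)*46 = (2/69 + 122)*46 = (8420/69)*46 = 16840/3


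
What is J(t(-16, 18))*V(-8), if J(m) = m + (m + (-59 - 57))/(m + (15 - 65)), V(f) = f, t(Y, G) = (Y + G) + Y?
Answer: 383/4 ≈ 95.750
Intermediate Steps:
t(Y, G) = G + 2*Y (t(Y, G) = (G + Y) + Y = G + 2*Y)
J(m) = m + (-116 + m)/(-50 + m) (J(m) = m + (m - 116)/(m - 50) = m + (-116 + m)/(-50 + m))
J(t(-16, 18))*V(-8) = ((-116 + (18 + 2*(-16))² - 49*(18 + 2*(-16)))/(-50 + (18 + 2*(-16))))*(-8) = ((-116 + (18 - 32)² - 49*(18 - 32))/(-50 + (18 - 32)))*(-8) = ((-116 + (-14)² - 49*(-14))/(-50 - 14))*(-8) = ((-116 + 196 + 686)/(-64))*(-8) = -1/64*766*(-8) = -383/32*(-8) = 383/4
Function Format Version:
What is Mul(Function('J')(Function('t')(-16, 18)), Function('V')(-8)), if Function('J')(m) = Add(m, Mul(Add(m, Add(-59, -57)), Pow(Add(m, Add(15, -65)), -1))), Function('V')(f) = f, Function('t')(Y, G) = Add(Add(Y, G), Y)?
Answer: Rational(383, 4) ≈ 95.750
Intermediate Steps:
Function('t')(Y, G) = Add(G, Mul(2, Y)) (Function('t')(Y, G) = Add(Add(G, Y), Y) = Add(G, Mul(2, Y)))
Function('J')(m) = Add(m, Mul(Pow(Add(-50, m), -1), Add(-116, m))) (Function('J')(m) = Add(m, Mul(Add(m, -116), Pow(Add(m, -50), -1))) = Add(m, Mul(Add(-116, m), Pow(Add(-50, m), -1))) = Add(m, Mul(Pow(Add(-50, m), -1), Add(-116, m))))
Mul(Function('J')(Function('t')(-16, 18)), Function('V')(-8)) = Mul(Mul(Pow(Add(-50, Add(18, Mul(2, -16))), -1), Add(-116, Pow(Add(18, Mul(2, -16)), 2), Mul(-49, Add(18, Mul(2, -16))))), -8) = Mul(Mul(Pow(Add(-50, Add(18, -32)), -1), Add(-116, Pow(Add(18, -32), 2), Mul(-49, Add(18, -32)))), -8) = Mul(Mul(Pow(Add(-50, -14), -1), Add(-116, Pow(-14, 2), Mul(-49, -14))), -8) = Mul(Mul(Pow(-64, -1), Add(-116, 196, 686)), -8) = Mul(Mul(Rational(-1, 64), 766), -8) = Mul(Rational(-383, 32), -8) = Rational(383, 4)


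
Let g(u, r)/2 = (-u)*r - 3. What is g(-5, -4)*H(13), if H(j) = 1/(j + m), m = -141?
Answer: 23/64 ≈ 0.35938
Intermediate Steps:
H(j) = 1/(-141 + j) (H(j) = 1/(j - 141) = 1/(-141 + j))
g(u, r) = -6 - 2*r*u (g(u, r) = 2*((-u)*r - 3) = 2*(-r*u - 3) = 2*(-3 - r*u) = -6 - 2*r*u)
g(-5, -4)*H(13) = (-6 - 2*(-4)*(-5))/(-141 + 13) = (-6 - 40)/(-128) = -46*(-1/128) = 23/64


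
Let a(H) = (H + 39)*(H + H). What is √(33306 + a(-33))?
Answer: √32910 ≈ 181.41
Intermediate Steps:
a(H) = 2*H*(39 + H) (a(H) = (39 + H)*(2*H) = 2*H*(39 + H))
√(33306 + a(-33)) = √(33306 + 2*(-33)*(39 - 33)) = √(33306 + 2*(-33)*6) = √(33306 - 396) = √32910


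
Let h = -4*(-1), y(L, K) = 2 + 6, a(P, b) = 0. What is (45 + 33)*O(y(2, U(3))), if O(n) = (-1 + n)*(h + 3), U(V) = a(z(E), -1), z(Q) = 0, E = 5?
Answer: 3822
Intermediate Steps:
U(V) = 0
y(L, K) = 8
h = 4
O(n) = -7 + 7*n (O(n) = (-1 + n)*(4 + 3) = (-1 + n)*7 = -7 + 7*n)
(45 + 33)*O(y(2, U(3))) = (45 + 33)*(-7 + 7*8) = 78*(-7 + 56) = 78*49 = 3822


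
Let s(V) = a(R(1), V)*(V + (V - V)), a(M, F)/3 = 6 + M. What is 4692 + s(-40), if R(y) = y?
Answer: 3852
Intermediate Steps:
a(M, F) = 18 + 3*M (a(M, F) = 3*(6 + M) = 18 + 3*M)
s(V) = 21*V (s(V) = (18 + 3*1)*(V + (V - V)) = (18 + 3)*(V + 0) = 21*V)
4692 + s(-40) = 4692 + 21*(-40) = 4692 - 840 = 3852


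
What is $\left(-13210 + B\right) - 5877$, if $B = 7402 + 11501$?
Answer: $-184$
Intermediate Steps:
$B = 18903$
$\left(-13210 + B\right) - 5877 = \left(-13210 + 18903\right) - 5877 = 5693 - 5877 = -184$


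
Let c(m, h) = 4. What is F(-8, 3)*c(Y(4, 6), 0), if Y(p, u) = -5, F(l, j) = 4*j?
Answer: 48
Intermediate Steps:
F(-8, 3)*c(Y(4, 6), 0) = (4*3)*4 = 12*4 = 48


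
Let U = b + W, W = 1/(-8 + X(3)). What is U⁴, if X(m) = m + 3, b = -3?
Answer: 2401/16 ≈ 150.06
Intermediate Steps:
X(m) = 3 + m
W = -½ (W = 1/(-8 + (3 + 3)) = 1/(-8 + 6) = 1/(-2) = -½ ≈ -0.50000)
U = -7/2 (U = -3 - ½ = -7/2 ≈ -3.5000)
U⁴ = (-7/2)⁴ = 2401/16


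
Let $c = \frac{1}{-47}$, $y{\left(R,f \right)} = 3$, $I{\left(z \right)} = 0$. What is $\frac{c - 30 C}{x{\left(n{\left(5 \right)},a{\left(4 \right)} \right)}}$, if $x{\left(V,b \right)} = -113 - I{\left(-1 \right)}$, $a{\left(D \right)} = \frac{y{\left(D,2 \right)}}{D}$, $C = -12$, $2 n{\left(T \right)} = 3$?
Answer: $- \frac{16919}{5311} \approx -3.1857$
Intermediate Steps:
$n{\left(T \right)} = \frac{3}{2}$ ($n{\left(T \right)} = \frac{1}{2} \cdot 3 = \frac{3}{2}$)
$a{\left(D \right)} = \frac{3}{D}$
$c = - \frac{1}{47} \approx -0.021277$
$x{\left(V,b \right)} = -113$ ($x{\left(V,b \right)} = -113 - 0 = -113 + 0 = -113$)
$\frac{c - 30 C}{x{\left(n{\left(5 \right)},a{\left(4 \right)} \right)}} = \frac{- \frac{1}{47} - -360}{-113} = \left(- \frac{1}{47} + 360\right) \left(- \frac{1}{113}\right) = \frac{16919}{47} \left(- \frac{1}{113}\right) = - \frac{16919}{5311}$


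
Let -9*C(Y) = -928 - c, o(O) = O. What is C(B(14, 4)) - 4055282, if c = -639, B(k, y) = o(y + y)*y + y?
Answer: -36497249/9 ≈ -4.0552e+6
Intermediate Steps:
B(k, y) = y + 2*y² (B(k, y) = (y + y)*y + y = (2*y)*y + y = 2*y² + y = y + 2*y²)
C(Y) = 289/9 (C(Y) = -(-928 - 1*(-639))/9 = -(-928 + 639)/9 = -⅑*(-289) = 289/9)
C(B(14, 4)) - 4055282 = 289/9 - 4055282 = -36497249/9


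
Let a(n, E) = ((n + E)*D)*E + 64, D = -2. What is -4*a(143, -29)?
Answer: -26704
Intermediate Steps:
a(n, E) = 64 + E*(-2*E - 2*n) (a(n, E) = ((n + E)*(-2))*E + 64 = ((E + n)*(-2))*E + 64 = (-2*E - 2*n)*E + 64 = E*(-2*E - 2*n) + 64 = 64 + E*(-2*E - 2*n))
-4*a(143, -29) = -4*(64 - 2*(-29)² - 2*(-29)*143) = -4*(64 - 2*841 + 8294) = -4*(64 - 1682 + 8294) = -4*6676 = -26704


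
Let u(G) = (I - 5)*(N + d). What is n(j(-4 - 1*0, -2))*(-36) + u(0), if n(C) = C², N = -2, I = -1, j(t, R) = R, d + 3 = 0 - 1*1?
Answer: -108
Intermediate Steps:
d = -4 (d = -3 + (0 - 1*1) = -3 + (0 - 1) = -3 - 1 = -4)
u(G) = 36 (u(G) = (-1 - 5)*(-2 - 4) = -6*(-6) = 36)
n(j(-4 - 1*0, -2))*(-36) + u(0) = (-2)²*(-36) + 36 = 4*(-36) + 36 = -144 + 36 = -108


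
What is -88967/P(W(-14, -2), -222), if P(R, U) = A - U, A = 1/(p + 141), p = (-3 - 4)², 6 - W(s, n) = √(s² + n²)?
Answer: -16903730/42181 ≈ -400.74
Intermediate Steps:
W(s, n) = 6 - √(n² + s²) (W(s, n) = 6 - √(s² + n²) = 6 - √(n² + s²))
p = 49 (p = (-7)² = 49)
A = 1/190 (A = 1/(49 + 141) = 1/190 ≈ 0.0052632)
P(R, U) = 1/190 - U
-88967/P(W(-14, -2), -222) = -88967/(1/190 - 1*(-222)) = -88967/(1/190 + 222) = -88967/42181/190 = -88967*190/42181 = -16903730/42181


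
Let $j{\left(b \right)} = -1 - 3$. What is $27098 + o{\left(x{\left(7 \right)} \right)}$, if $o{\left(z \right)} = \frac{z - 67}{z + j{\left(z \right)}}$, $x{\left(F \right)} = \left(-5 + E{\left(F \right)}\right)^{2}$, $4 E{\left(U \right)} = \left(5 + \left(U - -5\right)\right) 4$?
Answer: $\frac{541971}{20} \approx 27099.0$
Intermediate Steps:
$j{\left(b \right)} = -4$ ($j{\left(b \right)} = -1 - 3 = -4$)
$E{\left(U \right)} = 10 + U$ ($E{\left(U \right)} = \frac{\left(5 + \left(U - -5\right)\right) 4}{4} = \frac{\left(5 + \left(U + 5\right)\right) 4}{4} = \frac{\left(5 + \left(5 + U\right)\right) 4}{4} = \frac{\left(10 + U\right) 4}{4} = \frac{40 + 4 U}{4} = 10 + U$)
$x{\left(F \right)} = \left(5 + F\right)^{2}$ ($x{\left(F \right)} = \left(-5 + \left(10 + F\right)\right)^{2} = \left(5 + F\right)^{2}$)
$o{\left(z \right)} = \frac{-67 + z}{-4 + z}$ ($o{\left(z \right)} = \frac{z - 67}{z - 4} = \frac{-67 + z}{-4 + z}$)
$27098 + o{\left(x{\left(7 \right)} \right)} = 27098 + \frac{-67 + \left(5 + 7\right)^{2}}{-4 + \left(5 + 7\right)^{2}} = 27098 + \frac{-67 + 12^{2}}{-4 + 12^{2}} = 27098 + \frac{-67 + 144}{-4 + 144} = 27098 + \frac{1}{140} \cdot 77 = 27098 + \frac{11}{20} = \frac{541971}{20}$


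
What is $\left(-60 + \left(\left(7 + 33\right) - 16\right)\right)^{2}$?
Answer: $1296$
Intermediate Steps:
$\left(-60 + \left(\left(7 + 33\right) - 16\right)\right)^{2} = \left(-60 + \left(40 - 16\right)\right)^{2} = \left(-60 + 24\right)^{2} = \left(-36\right)^{2} = 1296$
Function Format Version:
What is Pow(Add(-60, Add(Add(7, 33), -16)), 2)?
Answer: 1296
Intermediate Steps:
Pow(Add(-60, Add(Add(7, 33), -16)), 2) = Pow(Add(-60, Add(40, -16)), 2) = Pow(Add(-60, 24), 2) = Pow(-36, 2) = 1296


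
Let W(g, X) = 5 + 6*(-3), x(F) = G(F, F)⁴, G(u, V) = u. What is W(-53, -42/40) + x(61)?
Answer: 13845828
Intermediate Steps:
x(F) = F⁴
W(g, X) = -13 (W(g, X) = 5 - 18 = -13)
W(-53, -42/40) + x(61) = -13 + 61⁴ = -13 + 13845841 = 13845828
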